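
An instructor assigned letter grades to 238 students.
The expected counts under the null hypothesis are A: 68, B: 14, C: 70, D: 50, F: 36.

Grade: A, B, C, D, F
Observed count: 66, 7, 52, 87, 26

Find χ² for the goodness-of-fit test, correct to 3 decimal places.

A: (66 − 68)²/68 = 4/68 = 0.0588
B: (7 − 14)²/14 = 49/14 = 3.5000
C: (52 − 70)²/70 = 324/70 = 4.6286
D: (87 − 50)²/50 = 1369/50 = 27.3800
F: (26 − 36)²/36 = 100/36 = 2.7778
Sum = 38.345

38.345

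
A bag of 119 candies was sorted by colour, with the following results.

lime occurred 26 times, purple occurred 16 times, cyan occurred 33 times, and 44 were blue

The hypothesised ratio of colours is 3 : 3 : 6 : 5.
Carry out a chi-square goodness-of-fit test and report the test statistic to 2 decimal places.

6.62

Ratio total = 17. Expected counts: 119×3/17 = 21, 119×3/17 = 21, 119×6/17 = 42, 119×5/17 = 35.
χ² = (26−21)²/21 + (16−21)²/21 + (33−42)²/42 + (44−35)²/35
   = 1.190 + 1.190 + 1.929 + 2.314
Sum = 6.62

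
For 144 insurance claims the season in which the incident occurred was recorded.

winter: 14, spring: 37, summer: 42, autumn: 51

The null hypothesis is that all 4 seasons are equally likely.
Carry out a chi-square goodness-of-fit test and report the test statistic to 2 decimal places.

20.72

Expected count for each of the 4 categories: 144/4 = 36.
χ² = (14−36)²/36 + (37−36)²/36 + (42−36)²/36 + (51−36)²/36
   = 13.444 + 0.028 + 1.000 + 6.250
Sum = 20.72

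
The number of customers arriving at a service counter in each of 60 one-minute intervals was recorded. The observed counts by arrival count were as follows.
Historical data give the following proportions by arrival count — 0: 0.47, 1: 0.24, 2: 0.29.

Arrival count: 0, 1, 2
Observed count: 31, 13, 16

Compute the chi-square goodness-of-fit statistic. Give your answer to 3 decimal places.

Expected counts E_i = n·p_i: 60×0.47 = 28.2, 60×0.24 = 14.4, 60×0.29 = 17.4.
χ² = (31−28.2)²/28.2 + (13−14.4)²/14.4 + (16−17.4)²/17.4
   = 0.2780 + 0.1361 + 0.1126
Sum = 0.527

0.527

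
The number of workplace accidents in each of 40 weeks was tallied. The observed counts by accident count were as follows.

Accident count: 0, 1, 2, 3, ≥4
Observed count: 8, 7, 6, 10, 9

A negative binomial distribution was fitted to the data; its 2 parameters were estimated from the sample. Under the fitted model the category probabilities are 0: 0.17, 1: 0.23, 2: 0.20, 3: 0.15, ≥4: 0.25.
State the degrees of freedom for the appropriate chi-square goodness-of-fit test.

2

There are k = 5 categories and 2 parameters estimated from the data, so df = 5 − 1 − 2 = 2.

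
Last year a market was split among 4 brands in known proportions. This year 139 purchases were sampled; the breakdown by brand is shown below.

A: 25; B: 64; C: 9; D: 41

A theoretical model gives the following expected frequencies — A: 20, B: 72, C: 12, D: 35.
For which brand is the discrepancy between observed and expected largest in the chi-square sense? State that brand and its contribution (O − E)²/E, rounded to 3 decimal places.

cat         O        E   (O−E)²/E
A          25       20     1.2500
B          64       72     0.8889
C           9       12     0.7500
D          41       35     1.0286
The largest term is for A: 1.250.

A, 1.250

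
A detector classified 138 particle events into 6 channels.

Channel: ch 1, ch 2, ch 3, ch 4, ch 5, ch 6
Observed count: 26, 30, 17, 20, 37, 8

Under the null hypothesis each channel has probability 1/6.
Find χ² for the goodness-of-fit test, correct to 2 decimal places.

Expected count for each of the 6 categories: 138/6 = 23.
ch 1: (26 − 23)²/23 = 9/23 = 0.391
ch 2: (30 − 23)²/23 = 49/23 = 2.130
ch 3: (17 − 23)²/23 = 36/23 = 1.565
ch 4: (20 − 23)²/23 = 9/23 = 0.391
ch 5: (37 − 23)²/23 = 196/23 = 8.522
ch 6: (8 − 23)²/23 = 225/23 = 9.783
Sum = 22.78

22.78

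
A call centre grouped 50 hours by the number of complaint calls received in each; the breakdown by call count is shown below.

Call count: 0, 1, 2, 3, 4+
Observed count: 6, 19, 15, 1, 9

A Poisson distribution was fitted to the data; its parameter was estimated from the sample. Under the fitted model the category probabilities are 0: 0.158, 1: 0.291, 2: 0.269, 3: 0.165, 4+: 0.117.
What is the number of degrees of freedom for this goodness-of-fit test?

3

There are k = 5 categories and 1 parameter estimated from the data, so df = 5 − 1 − 1 = 3.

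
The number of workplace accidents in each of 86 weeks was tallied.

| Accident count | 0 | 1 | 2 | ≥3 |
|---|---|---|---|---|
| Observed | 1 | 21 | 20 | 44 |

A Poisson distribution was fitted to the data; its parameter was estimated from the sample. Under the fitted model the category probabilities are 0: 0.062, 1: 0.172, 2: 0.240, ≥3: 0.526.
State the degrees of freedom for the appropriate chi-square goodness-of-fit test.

There are k = 4 categories and 1 parameter estimated from the data, so df = 4 − 1 − 1 = 2.

2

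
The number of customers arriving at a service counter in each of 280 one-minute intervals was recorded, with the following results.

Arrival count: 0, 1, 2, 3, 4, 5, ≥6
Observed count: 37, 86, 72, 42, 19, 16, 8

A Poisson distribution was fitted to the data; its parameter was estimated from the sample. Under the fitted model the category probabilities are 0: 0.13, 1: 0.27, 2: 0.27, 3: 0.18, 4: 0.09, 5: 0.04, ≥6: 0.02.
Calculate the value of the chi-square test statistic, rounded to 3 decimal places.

7.623

Expected counts E_i = n·p_i: 280×0.13 = 36.4, 280×0.27 = 75.6, 280×0.27 = 75.6, 280×0.18 = 50.4, 280×0.09 = 25.2, 280×0.04 = 11.2, 280×0.02 = 5.6.
χ² = (37−36.4)²/36.4 + (86−75.6)²/75.6 + (72−75.6)²/75.6 + (42−50.4)²/50.4 + (19−25.2)²/25.2 + (16−11.2)²/11.2 + (8−5.6)²/5.6
   = 0.0099 + 1.4307 + 0.1714 + 1.4000 + 1.5254 + 2.0571 + 1.0286
Sum = 7.623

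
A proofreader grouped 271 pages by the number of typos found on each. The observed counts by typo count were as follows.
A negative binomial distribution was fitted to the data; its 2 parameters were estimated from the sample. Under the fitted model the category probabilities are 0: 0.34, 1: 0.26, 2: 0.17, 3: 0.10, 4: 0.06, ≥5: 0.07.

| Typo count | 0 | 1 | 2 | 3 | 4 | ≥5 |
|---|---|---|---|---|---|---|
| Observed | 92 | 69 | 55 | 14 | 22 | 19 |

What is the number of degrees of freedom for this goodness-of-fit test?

3

There are k = 6 categories and 2 parameters estimated from the data, so df = 6 − 1 − 2 = 3.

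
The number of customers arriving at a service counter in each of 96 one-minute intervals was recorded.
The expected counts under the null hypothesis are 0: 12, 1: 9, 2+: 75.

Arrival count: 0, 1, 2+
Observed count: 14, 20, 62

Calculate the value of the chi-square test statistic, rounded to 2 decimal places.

0: (14 − 12)²/12 = 4/12 = 0.333
1: (20 − 9)²/9 = 121/9 = 13.444
2+: (62 − 75)²/75 = 169/75 = 2.253
Sum = 16.03

16.03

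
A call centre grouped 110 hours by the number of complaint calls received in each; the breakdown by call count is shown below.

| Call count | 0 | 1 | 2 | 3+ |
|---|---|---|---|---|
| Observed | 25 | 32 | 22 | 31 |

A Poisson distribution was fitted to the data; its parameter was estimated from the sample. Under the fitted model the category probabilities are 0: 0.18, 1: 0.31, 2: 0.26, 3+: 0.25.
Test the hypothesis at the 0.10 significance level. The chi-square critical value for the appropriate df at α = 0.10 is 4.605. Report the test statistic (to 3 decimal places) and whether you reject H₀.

Expected counts E_i = n·p_i: 110×0.18 = 19.8, 110×0.31 = 34.1, 110×0.26 = 28.6, 110×0.25 = 27.5.
χ² = (25−19.8)²/19.8 + (32−34.1)²/34.1 + (22−28.6)²/28.6 + (31−27.5)²/27.5
   = 1.3657 + 0.1293 + 1.5231 + 0.4455
Sum = 3.464
df = 2. Since 3.464 < 4.605, we do not reject H₀.

3.464; do not reject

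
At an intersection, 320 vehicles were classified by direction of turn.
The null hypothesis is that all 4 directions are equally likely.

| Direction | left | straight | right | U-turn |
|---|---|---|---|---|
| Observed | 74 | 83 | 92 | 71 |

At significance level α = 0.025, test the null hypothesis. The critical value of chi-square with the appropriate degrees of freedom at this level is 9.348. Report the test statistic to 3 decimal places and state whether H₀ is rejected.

Under H₀ each category has probability 1/4, so each expected count is 320/4 = 80.
left: (74 − 80)²/80 = 36/80 = 0.4500
straight: (83 − 80)²/80 = 9/80 = 0.1125
right: (92 − 80)²/80 = 144/80 = 1.8000
U-turn: (71 − 80)²/80 = 81/80 = 1.0125
Sum = 3.375
df = 3. Since 3.375 < 9.348, we do not reject H₀.

3.375; do not reject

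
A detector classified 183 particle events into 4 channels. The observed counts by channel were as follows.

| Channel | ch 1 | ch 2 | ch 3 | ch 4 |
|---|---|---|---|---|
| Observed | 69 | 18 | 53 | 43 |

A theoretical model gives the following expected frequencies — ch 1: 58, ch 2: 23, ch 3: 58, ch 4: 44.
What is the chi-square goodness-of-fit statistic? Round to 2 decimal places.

ch 1: (69 − 58)²/58 = 121/58 = 2.086
ch 2: (18 − 23)²/23 = 25/23 = 1.087
ch 3: (53 − 58)²/58 = 25/58 = 0.431
ch 4: (43 − 44)²/44 = 1/44 = 0.023
Sum = 3.63

3.63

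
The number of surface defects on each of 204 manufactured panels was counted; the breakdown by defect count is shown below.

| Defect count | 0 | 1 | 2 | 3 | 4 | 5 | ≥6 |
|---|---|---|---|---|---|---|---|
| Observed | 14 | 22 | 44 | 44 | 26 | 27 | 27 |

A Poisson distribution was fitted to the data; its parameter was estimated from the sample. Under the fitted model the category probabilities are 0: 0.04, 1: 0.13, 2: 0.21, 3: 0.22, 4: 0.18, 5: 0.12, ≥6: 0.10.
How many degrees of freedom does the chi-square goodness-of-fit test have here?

5

There are k = 7 categories and 1 parameter estimated from the data, so df = 7 − 1 − 1 = 5.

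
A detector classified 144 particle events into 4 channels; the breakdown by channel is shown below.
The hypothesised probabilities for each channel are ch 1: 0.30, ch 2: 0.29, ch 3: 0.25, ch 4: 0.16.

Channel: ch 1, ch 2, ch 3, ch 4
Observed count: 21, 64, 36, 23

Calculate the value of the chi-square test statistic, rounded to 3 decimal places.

23.253

Expected counts E_i = n·p_i: 144×0.30 = 43.2, 144×0.29 = 41.76, 144×0.25 = 36, 144×0.16 = 23.04.
χ² = (21−43.2)²/43.2 + (64−41.76)²/41.76 + (36−36)²/36 + (23−23.04)²/23.04
   = 11.4083 + 11.8443 + 0.0000 + 0.0001
Sum = 23.253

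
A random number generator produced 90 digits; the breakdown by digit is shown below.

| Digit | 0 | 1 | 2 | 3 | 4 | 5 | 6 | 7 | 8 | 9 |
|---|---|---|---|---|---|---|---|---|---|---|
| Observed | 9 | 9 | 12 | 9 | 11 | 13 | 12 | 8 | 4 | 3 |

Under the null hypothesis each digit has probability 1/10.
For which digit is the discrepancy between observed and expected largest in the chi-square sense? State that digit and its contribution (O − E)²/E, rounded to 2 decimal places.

9, 4.00

Expected count for each of the 10 categories: 90/10 = 9.
0: (9 − 9)²/9 = 0/9 = 0.000
1: (9 − 9)²/9 = 0/9 = 0.000
2: (12 − 9)²/9 = 9/9 = 1.000
3: (9 − 9)²/9 = 0/9 = 0.000
4: (11 − 9)²/9 = 4/9 = 0.444
5: (13 − 9)²/9 = 16/9 = 1.778
6: (12 − 9)²/9 = 9/9 = 1.000
7: (8 − 9)²/9 = 1/9 = 0.111
8: (4 − 9)²/9 = 25/9 = 2.778
9: (3 − 9)²/9 = 36/9 = 4.000
The largest term is for 9: 4.00.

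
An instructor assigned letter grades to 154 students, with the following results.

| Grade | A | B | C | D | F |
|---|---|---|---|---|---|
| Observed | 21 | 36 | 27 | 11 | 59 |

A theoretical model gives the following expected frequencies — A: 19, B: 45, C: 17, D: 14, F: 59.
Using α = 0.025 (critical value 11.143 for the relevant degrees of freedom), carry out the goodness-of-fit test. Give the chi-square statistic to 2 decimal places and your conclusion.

8.54; do not reject

cat         O        E   (O−E)²/E
A          21       19      0.211
B          36       45      1.800
C          27       17      5.882
D          11       14      0.643
F          59       59      0.000
Sum = 8.54
df = 4. Since 8.54 < 11.143, we do not reject H₀.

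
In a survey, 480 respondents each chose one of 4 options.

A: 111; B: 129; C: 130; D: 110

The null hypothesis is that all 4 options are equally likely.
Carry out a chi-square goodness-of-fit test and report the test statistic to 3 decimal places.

Expected count for each of the 4 categories: 480/4 = 120.
χ² = (111−120)²/120 + (129−120)²/120 + (130−120)²/120 + (110−120)²/120
   = 0.6750 + 0.6750 + 0.8333 + 0.8333
Sum = 3.017

3.017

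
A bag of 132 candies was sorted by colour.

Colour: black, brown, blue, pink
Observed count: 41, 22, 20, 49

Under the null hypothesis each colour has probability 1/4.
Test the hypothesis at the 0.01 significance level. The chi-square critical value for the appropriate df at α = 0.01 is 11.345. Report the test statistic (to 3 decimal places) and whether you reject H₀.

18.485; reject

Expected count for each of the 4 categories: 132/4 = 33.
χ² = (41−33)²/33 + (22−33)²/33 + (20−33)²/33 + (49−33)²/33
   = 1.9394 + 3.6667 + 5.1212 + 7.7576
Sum = 18.485
df = 3. Since 18.485 > 11.345, we reject H₀.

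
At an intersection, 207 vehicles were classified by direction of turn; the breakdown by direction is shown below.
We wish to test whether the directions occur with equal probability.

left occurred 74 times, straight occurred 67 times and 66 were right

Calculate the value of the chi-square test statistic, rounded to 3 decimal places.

0.551

Under H₀ each category has probability 1/3, so each expected count is 207/3 = 69.
cat           O        E   (O−E)²/E
left         74       69     0.3623
straight     67       69     0.0580
right        66       69     0.1304
Sum = 0.551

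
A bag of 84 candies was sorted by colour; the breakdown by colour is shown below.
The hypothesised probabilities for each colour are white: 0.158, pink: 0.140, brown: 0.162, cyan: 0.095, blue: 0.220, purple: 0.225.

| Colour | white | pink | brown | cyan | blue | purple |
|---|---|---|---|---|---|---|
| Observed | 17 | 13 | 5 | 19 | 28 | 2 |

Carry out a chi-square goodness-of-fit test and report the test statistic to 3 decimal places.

Expected counts E_i = n·p_i: 84×0.158 = 13.272, 84×0.140 = 11.76, 84×0.162 = 13.608, 84×0.095 = 7.98, 84×0.220 = 18.48, 84×0.225 = 18.9.
white: (17 − 13.272)²/13.272 = 13.897984/13.272 = 1.0472
pink: (13 − 11.76)²/11.76 = 1.5376/11.76 = 0.1307
brown: (5 − 13.608)²/13.608 = 74.097664/13.608 = 5.4452
cyan: (19 − 7.98)²/7.98 = 121.4404/7.98 = 15.2181
blue: (28 − 18.48)²/18.48 = 90.6304/18.48 = 4.9042
purple: (2 − 18.9)²/18.9 = 285.61/18.9 = 15.1116
Sum = 41.857

41.857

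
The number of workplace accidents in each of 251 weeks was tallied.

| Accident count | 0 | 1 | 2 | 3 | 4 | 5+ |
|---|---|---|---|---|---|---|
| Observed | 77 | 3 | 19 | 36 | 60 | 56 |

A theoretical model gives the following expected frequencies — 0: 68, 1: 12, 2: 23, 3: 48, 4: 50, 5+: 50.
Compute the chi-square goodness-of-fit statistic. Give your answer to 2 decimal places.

χ² = (77−68)²/68 + (3−12)²/12 + (19−23)²/23 + (36−48)²/48 + (60−50)²/50 + (56−50)²/50
   = 1.191 + 6.750 + 0.696 + 3.000 + 2.000 + 0.720
Sum = 14.36

14.36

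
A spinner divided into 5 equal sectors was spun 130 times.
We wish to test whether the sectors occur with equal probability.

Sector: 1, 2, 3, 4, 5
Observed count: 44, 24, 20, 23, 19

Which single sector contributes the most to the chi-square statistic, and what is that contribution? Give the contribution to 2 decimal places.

Under H₀ each category has probability 1/5, so each expected count is 130/5 = 26.
χ² = (44−26)²/26 + (24−26)²/26 + (20−26)²/26 + (23−26)²/26 + (19−26)²/26
   = 12.462 + 0.154 + 1.385 + 0.346 + 1.885
The largest term is for 1: 12.46.

1, 12.46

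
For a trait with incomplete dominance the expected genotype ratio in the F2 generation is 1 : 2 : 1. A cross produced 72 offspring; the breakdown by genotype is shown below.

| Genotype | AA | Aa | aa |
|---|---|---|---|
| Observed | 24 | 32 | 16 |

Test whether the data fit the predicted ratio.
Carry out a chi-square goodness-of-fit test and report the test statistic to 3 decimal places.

2.667

Ratio total = 4. Expected counts: 72×1/4 = 18, 72×2/4 = 36, 72×1/4 = 18.
AA: (24 − 18)²/18 = 36/18 = 2.0000
Aa: (32 − 36)²/36 = 16/36 = 0.4444
aa: (16 − 18)²/18 = 4/18 = 0.2222
Sum = 2.667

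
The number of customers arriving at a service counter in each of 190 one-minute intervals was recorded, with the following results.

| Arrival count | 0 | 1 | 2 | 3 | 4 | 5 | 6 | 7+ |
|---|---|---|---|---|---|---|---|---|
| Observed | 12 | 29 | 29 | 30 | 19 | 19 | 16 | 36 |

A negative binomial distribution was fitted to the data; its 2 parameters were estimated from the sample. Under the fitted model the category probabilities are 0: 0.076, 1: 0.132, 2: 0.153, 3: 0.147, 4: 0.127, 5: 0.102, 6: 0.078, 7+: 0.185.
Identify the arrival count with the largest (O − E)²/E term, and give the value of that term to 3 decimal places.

4, 1.091

Expected counts E_i = n·p_i: 190×0.076 = 14.44, 190×0.132 = 25.08, 190×0.153 = 29.07, 190×0.147 = 27.93, 190×0.127 = 24.13, 190×0.102 = 19.38, 190×0.078 = 14.82, 190×0.185 = 35.15.
χ² = (12−14.44)²/14.44 + (29−25.08)²/25.08 + (29−29.07)²/29.07 + (30−27.93)²/27.93 + (19−24.13)²/24.13 + (19−19.38)²/19.38 + (16−14.82)²/14.82 + (36−35.15)²/35.15
   = 0.4123 + 0.6127 + 0.0002 + 0.1534 + 1.0906 + 0.0075 + 0.0940 + 0.0206
The largest term is for 4: 1.091.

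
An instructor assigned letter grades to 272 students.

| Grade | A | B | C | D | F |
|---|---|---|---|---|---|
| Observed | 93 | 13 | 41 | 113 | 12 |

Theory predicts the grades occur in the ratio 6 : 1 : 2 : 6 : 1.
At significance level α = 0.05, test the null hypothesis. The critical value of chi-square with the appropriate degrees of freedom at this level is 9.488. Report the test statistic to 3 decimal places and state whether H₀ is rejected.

5.833; do not reject

Ratio total = 16. Expected counts: 272×6/16 = 102, 272×1/16 = 17, 272×2/16 = 34, 272×6/16 = 102, 272×1/16 = 17.
A: (93 − 102)²/102 = 81/102 = 0.7941
B: (13 − 17)²/17 = 16/17 = 0.9412
C: (41 − 34)²/34 = 49/34 = 1.4412
D: (113 − 102)²/102 = 121/102 = 1.1863
F: (12 − 17)²/17 = 25/17 = 1.4706
Sum = 5.833
df = 4. Since 5.833 < 9.488, we do not reject H₀.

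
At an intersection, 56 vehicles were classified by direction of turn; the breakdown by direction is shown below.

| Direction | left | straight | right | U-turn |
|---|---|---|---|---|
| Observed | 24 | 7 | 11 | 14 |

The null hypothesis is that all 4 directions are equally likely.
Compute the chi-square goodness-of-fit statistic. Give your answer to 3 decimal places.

11.286

Expected count for each of the 4 categories: 56/4 = 14.
cat           O        E   (O−E)²/E
left         24       14     7.1429
straight      7       14     3.5000
right        11       14     0.6429
U-turn       14       14     0.0000
Sum = 11.286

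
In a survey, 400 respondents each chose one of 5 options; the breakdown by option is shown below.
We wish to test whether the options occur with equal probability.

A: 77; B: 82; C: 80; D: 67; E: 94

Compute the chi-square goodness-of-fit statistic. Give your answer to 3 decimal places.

4.725

Expected count for each of the 5 categories: 400/5 = 80.
cat         O        E   (O−E)²/E
A          77       80     0.1125
B          82       80     0.0500
C          80       80     0.0000
D          67       80     2.1125
E          94       80     2.4500
Sum = 4.725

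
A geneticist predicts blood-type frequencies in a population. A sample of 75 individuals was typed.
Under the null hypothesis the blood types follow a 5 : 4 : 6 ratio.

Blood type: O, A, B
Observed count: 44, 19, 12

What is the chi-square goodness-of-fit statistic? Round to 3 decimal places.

Ratio total = 15. Expected counts: 75×5/15 = 25, 75×4/15 = 20, 75×6/15 = 30.
cat         O        E   (O−E)²/E
O          44       25    14.4400
A          19       20     0.0500
B          12       30    10.8000
Sum = 25.290

25.290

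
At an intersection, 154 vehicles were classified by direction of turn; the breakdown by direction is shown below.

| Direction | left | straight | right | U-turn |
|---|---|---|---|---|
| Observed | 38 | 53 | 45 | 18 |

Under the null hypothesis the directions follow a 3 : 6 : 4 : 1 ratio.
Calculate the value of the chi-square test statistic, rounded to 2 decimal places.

7.80

Ratio total = 14. Expected counts: 154×3/14 = 33, 154×6/14 = 66, 154×4/14 = 44, 154×1/14 = 11.
cat           O        E   (O−E)²/E
left         38       33      0.758
straight     53       66      2.561
right        45       44      0.023
U-turn       18       11      4.455
Sum = 7.80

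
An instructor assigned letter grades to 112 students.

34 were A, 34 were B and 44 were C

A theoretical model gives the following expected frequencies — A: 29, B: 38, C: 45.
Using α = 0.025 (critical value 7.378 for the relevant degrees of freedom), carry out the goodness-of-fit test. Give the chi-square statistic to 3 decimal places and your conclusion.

1.305; do not reject

χ² = (34−29)²/29 + (34−38)²/38 + (44−45)²/45
   = 0.8621 + 0.4211 + 0.0222
Sum = 1.305
df = 2. Since 1.305 < 7.378, we do not reject H₀.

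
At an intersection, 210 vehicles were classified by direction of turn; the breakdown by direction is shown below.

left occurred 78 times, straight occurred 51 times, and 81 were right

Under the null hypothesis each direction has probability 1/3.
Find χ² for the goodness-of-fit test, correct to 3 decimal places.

Under H₀ each category has probability 1/3, so each expected count is 210/3 = 70.
cat           O        E   (O−E)²/E
left         78       70     0.9143
straight     51       70     5.1571
right        81       70     1.7286
Sum = 7.800

7.800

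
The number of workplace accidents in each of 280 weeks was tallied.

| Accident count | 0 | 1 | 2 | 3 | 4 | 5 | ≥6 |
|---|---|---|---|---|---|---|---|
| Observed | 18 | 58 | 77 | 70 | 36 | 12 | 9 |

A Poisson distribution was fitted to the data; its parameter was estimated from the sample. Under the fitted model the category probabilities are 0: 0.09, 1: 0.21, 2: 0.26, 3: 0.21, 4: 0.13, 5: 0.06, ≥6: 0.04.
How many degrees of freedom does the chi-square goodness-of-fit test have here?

There are k = 7 categories and 1 parameter estimated from the data, so df = 7 − 1 − 1 = 5.

5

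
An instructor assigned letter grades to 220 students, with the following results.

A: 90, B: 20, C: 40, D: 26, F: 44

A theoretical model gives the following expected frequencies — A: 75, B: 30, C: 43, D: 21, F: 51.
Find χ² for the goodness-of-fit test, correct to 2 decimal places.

cat         O        E   (O−E)²/E
A          90       75      3.000
B          20       30      3.333
C          40       43      0.209
D          26       21      1.190
F          44       51      0.961
Sum = 8.69

8.69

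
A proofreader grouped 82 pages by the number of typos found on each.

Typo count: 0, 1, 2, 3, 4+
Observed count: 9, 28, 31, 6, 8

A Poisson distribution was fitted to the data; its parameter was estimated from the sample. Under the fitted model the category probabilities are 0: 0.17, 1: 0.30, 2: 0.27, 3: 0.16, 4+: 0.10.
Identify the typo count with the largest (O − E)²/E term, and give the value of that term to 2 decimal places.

3, 3.86

Expected counts E_i = n·p_i: 82×0.17 = 13.94, 82×0.30 = 24.6, 82×0.27 = 22.14, 82×0.16 = 13.12, 82×0.10 = 8.2.
0: (9 − 13.94)²/13.94 = 24.4036/13.94 = 1.751
1: (28 − 24.6)²/24.6 = 11.56/24.6 = 0.470
2: (31 − 22.14)²/22.14 = 78.4996/22.14 = 3.546
3: (6 − 13.12)²/13.12 = 50.6944/13.12 = 3.864
4+: (8 − 8.2)²/8.2 = 0.04/8.2 = 0.005
The largest term is for 3: 3.86.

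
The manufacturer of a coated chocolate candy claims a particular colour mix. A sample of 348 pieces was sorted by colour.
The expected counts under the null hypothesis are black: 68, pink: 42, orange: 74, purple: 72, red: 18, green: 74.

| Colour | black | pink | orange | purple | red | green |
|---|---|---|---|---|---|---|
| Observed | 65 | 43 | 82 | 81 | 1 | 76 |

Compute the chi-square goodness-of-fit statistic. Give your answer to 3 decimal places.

18.256

χ² = (65−68)²/68 + (43−42)²/42 + (82−74)²/74 + (81−72)²/72 + (1−18)²/18 + (76−74)²/74
   = 0.1324 + 0.0238 + 0.8649 + 1.1250 + 16.0556 + 0.0541
Sum = 18.256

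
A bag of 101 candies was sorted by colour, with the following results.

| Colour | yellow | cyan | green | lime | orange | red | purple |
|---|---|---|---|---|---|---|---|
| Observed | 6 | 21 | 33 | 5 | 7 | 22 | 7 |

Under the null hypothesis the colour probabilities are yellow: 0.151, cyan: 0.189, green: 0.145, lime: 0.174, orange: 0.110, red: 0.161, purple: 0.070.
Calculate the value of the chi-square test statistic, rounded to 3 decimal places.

41.351

Expected counts E_i = n·p_i: 101×0.151 = 15.251, 101×0.189 = 19.089, 101×0.145 = 14.645, 101×0.174 = 17.574, 101×0.110 = 11.11, 101×0.161 = 16.261, 101×0.070 = 7.07.
χ² = (6−15.251)²/15.251 + (21−19.089)²/19.089 + (33−14.645)²/14.645 + (5−17.574)²/17.574 + (7−11.11)²/11.11 + (22−16.261)²/16.261 + (7−7.07)²/7.07
   = 5.6115 + 0.1913 + 23.0048 + 8.9966 + 1.5204 + 2.0255 + 0.0007
Sum = 41.351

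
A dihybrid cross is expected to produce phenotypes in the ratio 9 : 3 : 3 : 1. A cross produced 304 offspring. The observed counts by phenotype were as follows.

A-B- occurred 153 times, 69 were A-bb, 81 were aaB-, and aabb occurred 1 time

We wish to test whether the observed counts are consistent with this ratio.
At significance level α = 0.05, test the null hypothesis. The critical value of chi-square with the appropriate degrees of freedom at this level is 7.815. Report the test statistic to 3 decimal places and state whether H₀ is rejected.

Ratio total = 16. Expected counts: 304×9/16 = 171, 304×3/16 = 57, 304×3/16 = 57, 304×1/16 = 19.
cat         O        E   (O−E)²/E
A-B-      153      171     1.8947
A-bb       69       57     2.5263
aaB-       81       57    10.1053
aabb        1       19    17.0526
Sum = 31.579
df = 3. Since 31.579 > 7.815, we reject H₀.

31.579; reject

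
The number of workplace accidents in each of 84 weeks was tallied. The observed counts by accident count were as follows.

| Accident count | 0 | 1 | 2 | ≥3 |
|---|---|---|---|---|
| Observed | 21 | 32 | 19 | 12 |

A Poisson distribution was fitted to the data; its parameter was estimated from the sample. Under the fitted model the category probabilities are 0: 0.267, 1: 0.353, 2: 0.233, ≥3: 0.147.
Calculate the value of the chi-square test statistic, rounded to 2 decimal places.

0.30

Expected counts E_i = n·p_i: 84×0.267 = 22.428, 84×0.353 = 29.652, 84×0.233 = 19.572, 84×0.147 = 12.348.
0: (21 − 22.428)²/22.428 = 2.039184/22.428 = 0.091
1: (32 − 29.652)²/29.652 = 5.513104/29.652 = 0.186
2: (19 − 19.572)²/19.572 = 0.327184/19.572 = 0.017
≥3: (12 − 12.348)²/12.348 = 0.121104/12.348 = 0.010
Sum = 0.30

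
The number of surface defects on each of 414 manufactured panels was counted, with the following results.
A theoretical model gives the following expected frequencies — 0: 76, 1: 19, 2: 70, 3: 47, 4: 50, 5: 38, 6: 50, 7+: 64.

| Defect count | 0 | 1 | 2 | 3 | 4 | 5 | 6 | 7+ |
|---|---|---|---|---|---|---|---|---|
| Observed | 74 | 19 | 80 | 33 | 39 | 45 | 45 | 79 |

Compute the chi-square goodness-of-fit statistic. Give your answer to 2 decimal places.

0: (74 − 76)²/76 = 4/76 = 0.053
1: (19 − 19)²/19 = 0/19 = 0.000
2: (80 − 70)²/70 = 100/70 = 1.429
3: (33 − 47)²/47 = 196/47 = 4.170
4: (39 − 50)²/50 = 121/50 = 2.420
5: (45 − 38)²/38 = 49/38 = 1.289
6: (45 − 50)²/50 = 25/50 = 0.500
7+: (79 − 64)²/64 = 225/64 = 3.516
Sum = 13.38

13.38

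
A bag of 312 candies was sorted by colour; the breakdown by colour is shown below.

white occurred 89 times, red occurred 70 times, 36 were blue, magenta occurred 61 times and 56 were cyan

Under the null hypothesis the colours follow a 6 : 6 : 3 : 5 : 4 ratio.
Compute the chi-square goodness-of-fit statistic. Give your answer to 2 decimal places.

Ratio total = 24. Expected counts: 312×6/24 = 78, 312×6/24 = 78, 312×3/24 = 39, 312×5/24 = 65, 312×4/24 = 52.
white: (89 − 78)²/78 = 121/78 = 1.551
red: (70 − 78)²/78 = 64/78 = 0.821
blue: (36 − 39)²/39 = 9/39 = 0.231
magenta: (61 − 65)²/65 = 16/65 = 0.246
cyan: (56 − 52)²/52 = 16/52 = 0.308
Sum = 3.16

3.16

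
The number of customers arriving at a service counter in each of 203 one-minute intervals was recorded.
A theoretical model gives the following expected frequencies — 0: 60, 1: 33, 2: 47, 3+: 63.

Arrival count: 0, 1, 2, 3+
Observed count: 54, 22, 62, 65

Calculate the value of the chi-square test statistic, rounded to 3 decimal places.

9.117

cat         O        E   (O−E)²/E
0          54       60     0.6000
1          22       33     3.6667
2          62       47     4.7872
3+         65       63     0.0635
Sum = 9.117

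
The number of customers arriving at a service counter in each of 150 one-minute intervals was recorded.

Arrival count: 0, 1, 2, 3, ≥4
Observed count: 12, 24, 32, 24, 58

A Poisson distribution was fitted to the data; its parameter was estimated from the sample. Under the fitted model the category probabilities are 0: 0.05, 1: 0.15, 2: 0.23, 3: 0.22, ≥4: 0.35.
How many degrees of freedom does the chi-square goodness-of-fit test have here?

There are k = 5 categories and 1 parameter estimated from the data, so df = 5 − 1 − 1 = 3.

3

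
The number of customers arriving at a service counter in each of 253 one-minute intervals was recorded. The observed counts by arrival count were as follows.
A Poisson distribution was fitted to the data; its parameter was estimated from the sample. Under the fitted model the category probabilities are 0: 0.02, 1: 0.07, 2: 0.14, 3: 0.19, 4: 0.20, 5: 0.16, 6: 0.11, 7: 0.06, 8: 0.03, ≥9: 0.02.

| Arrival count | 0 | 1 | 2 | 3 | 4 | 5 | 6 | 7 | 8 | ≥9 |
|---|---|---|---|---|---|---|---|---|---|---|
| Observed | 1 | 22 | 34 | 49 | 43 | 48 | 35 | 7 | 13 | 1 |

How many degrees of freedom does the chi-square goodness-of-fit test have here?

8

There are k = 10 categories and 1 parameter estimated from the data, so df = 10 − 1 − 1 = 8.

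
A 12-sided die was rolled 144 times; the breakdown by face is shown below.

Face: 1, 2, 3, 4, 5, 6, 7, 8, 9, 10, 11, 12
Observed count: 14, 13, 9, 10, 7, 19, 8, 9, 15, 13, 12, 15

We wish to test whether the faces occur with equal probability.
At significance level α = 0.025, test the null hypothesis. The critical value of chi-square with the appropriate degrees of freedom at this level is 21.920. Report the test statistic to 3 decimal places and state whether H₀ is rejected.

Under H₀ each category has probability 1/12, so each expected count is 144/12 = 12.
1: (14 − 12)²/12 = 4/12 = 0.3333
2: (13 − 12)²/12 = 1/12 = 0.0833
3: (9 − 12)²/12 = 9/12 = 0.7500
4: (10 − 12)²/12 = 4/12 = 0.3333
5: (7 − 12)²/12 = 25/12 = 2.0833
6: (19 − 12)²/12 = 49/12 = 4.0833
7: (8 − 12)²/12 = 16/12 = 1.3333
8: (9 − 12)²/12 = 9/12 = 0.7500
9: (15 − 12)²/12 = 9/12 = 0.7500
10: (13 − 12)²/12 = 1/12 = 0.0833
11: (12 − 12)²/12 = 0/12 = 0.0000
12: (15 − 12)²/12 = 9/12 = 0.7500
Sum = 11.333
df = 11. Since 11.333 < 21.920, we do not reject H₀.

11.333; do not reject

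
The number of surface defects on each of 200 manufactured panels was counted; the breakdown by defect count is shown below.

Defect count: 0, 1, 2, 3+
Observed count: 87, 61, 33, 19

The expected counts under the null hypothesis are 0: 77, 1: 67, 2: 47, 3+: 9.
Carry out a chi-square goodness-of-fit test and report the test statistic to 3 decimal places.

17.117

cat         O        E   (O−E)²/E
0          87       77     1.2987
1          61       67     0.5373
2          33       47     4.1702
3+         19        9    11.1111
Sum = 17.117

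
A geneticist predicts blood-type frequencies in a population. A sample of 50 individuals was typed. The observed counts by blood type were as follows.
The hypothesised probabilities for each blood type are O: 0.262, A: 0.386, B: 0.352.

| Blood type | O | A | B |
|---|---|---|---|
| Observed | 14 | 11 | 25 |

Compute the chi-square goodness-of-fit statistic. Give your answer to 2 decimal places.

6.74

Expected counts E_i = n·p_i: 50×0.262 = 13.1, 50×0.386 = 19.3, 50×0.352 = 17.6.
O: (14 − 13.1)²/13.1 = 0.81/13.1 = 0.062
A: (11 − 19.3)²/19.3 = 68.89/19.3 = 3.569
B: (25 − 17.6)²/17.6 = 54.76/17.6 = 3.111
Sum = 6.74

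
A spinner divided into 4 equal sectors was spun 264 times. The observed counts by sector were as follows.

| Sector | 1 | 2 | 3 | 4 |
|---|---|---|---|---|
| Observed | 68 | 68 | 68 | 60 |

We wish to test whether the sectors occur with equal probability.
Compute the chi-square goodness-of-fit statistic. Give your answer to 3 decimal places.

0.727

Expected count for each of the 4 categories: 264/4 = 66.
1: (68 − 66)²/66 = 4/66 = 0.0606
2: (68 − 66)²/66 = 4/66 = 0.0606
3: (68 − 66)²/66 = 4/66 = 0.0606
4: (60 − 66)²/66 = 36/66 = 0.5455
Sum = 0.727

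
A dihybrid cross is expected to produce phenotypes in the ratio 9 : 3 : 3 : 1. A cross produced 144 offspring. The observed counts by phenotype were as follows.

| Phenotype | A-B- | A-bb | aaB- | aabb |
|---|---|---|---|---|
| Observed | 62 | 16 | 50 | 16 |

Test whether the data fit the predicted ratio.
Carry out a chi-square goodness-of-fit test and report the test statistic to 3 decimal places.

Ratio total = 16. Expected counts: 144×9/16 = 81, 144×3/16 = 27, 144×3/16 = 27, 144×1/16 = 9.
A-B-: (62 − 81)²/81 = 361/81 = 4.4568
A-bb: (16 − 27)²/27 = 121/27 = 4.4815
aaB-: (50 − 27)²/27 = 529/27 = 19.5926
aabb: (16 − 9)²/9 = 49/9 = 5.4444
Sum = 33.975

33.975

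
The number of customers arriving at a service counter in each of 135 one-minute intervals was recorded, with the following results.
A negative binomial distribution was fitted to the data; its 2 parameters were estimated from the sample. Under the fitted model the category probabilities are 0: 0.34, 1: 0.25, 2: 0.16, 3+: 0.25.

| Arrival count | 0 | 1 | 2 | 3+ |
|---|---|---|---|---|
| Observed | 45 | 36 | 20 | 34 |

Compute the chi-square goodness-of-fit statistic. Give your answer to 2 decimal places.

Expected counts E_i = n·p_i: 135×0.34 = 45.9, 135×0.25 = 33.75, 135×0.16 = 21.6, 135×0.25 = 33.75.
χ² = (45−45.9)²/45.9 + (36−33.75)²/33.75 + (20−21.6)²/21.6 + (34−33.75)²/33.75
   = 0.018 + 0.150 + 0.119 + 0.002
Sum = 0.29

0.29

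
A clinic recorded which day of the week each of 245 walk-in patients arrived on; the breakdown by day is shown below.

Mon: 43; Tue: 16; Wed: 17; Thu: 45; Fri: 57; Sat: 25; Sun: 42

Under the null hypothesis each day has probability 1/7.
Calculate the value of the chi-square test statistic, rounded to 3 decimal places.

42.343

Under H₀ each category has probability 1/7, so each expected count is 245/7 = 35.
Mon: (43 − 35)²/35 = 64/35 = 1.8286
Tue: (16 − 35)²/35 = 361/35 = 10.3143
Wed: (17 − 35)²/35 = 324/35 = 9.2571
Thu: (45 − 35)²/35 = 100/35 = 2.8571
Fri: (57 − 35)²/35 = 484/35 = 13.8286
Sat: (25 − 35)²/35 = 100/35 = 2.8571
Sun: (42 − 35)²/35 = 49/35 = 1.4000
Sum = 42.343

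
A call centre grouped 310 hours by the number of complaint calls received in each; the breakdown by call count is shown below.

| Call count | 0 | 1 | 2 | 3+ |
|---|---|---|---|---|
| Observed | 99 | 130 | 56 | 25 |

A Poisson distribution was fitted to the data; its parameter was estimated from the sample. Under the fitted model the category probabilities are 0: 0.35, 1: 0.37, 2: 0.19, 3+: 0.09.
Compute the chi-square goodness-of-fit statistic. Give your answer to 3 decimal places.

3.317

Expected counts E_i = n·p_i: 310×0.35 = 108.5, 310×0.37 = 114.7, 310×0.19 = 58.9, 310×0.09 = 27.9.
χ² = (99−108.5)²/108.5 + (130−114.7)²/114.7 + (56−58.9)²/58.9 + (25−27.9)²/27.9
   = 0.8318 + 2.0409 + 0.1428 + 0.3014
Sum = 3.317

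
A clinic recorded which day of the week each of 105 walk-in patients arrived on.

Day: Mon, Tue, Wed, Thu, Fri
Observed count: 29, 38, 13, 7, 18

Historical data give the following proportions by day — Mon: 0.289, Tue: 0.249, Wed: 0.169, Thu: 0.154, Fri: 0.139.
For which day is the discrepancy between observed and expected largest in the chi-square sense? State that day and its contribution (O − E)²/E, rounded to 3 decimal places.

Tue, 5.375

Expected counts E_i = n·p_i: 105×0.289 = 30.345, 105×0.249 = 26.145, 105×0.169 = 17.745, 105×0.154 = 16.17, 105×0.139 = 14.595.
cat         O        E   (O−E)²/E
Mon        29   30.345     0.0596
Tue        38   26.145     5.3754
Wed        13   17.745     1.2688
Thu         7    16.17     5.2003
Fri        18   14.595     0.7944
The largest term is for Tue: 5.375.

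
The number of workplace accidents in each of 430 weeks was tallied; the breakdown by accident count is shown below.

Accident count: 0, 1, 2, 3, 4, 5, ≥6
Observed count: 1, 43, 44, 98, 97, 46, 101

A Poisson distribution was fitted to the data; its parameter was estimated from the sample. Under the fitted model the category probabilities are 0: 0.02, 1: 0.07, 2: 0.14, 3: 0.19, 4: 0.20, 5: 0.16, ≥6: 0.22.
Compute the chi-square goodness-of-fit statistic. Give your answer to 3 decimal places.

29.252

Expected counts E_i = n·p_i: 430×0.02 = 8.6, 430×0.07 = 30.1, 430×0.14 = 60.2, 430×0.19 = 81.7, 430×0.20 = 86, 430×0.16 = 68.8, 430×0.22 = 94.6.
cat         O        E   (O−E)²/E
0           1      8.6     6.7163
1          43     30.1     5.5286
2          44     60.2     4.3595
3          98     81.7     3.2520
4          97       86     1.4070
5          46     68.8     7.5558
≥6        101     94.6     0.4330
Sum = 29.252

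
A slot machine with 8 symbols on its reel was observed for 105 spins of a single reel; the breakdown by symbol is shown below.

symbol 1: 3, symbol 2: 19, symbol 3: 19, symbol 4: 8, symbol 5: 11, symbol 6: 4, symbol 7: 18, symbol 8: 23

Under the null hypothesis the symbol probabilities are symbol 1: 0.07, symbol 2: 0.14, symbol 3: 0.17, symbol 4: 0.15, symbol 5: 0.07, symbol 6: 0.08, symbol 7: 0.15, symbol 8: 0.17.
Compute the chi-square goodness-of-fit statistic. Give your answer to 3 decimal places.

Expected counts E_i = n·p_i: 105×0.07 = 7.35, 105×0.14 = 14.7, 105×0.17 = 17.85, 105×0.15 = 15.75, 105×0.07 = 7.35, 105×0.08 = 8.4, 105×0.15 = 15.75, 105×0.17 = 17.85.
χ² = (3−7.35)²/7.35 + (19−14.7)²/14.7 + (19−17.85)²/17.85 + (8−15.75)²/15.75 + (11−7.35)²/7.35 + (4−8.4)²/8.4 + (18−15.75)²/15.75 + (23−17.85)²/17.85
   = 2.5745 + 1.2578 + 0.0741 + 3.8135 + 1.8126 + 2.3048 + 0.3214 + 1.4859
Sum = 13.645

13.645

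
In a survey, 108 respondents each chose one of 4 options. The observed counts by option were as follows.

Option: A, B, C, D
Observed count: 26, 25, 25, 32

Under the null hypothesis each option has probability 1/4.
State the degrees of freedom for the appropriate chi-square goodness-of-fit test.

There are k = 4 categories and no parameters were estimated from the data, so df = 4 − 1 = 3.

3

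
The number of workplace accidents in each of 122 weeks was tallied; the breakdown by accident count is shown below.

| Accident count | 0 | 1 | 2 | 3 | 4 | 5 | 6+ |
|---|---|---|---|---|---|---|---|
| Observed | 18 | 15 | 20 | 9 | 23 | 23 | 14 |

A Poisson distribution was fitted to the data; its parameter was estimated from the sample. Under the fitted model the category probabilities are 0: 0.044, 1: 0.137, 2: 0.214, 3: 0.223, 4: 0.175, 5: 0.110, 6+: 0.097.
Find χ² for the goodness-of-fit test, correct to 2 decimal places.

50.88

Expected counts E_i = n·p_i: 122×0.044 = 5.368, 122×0.137 = 16.714, 122×0.214 = 26.108, 122×0.223 = 27.206, 122×0.175 = 21.35, 122×0.110 = 13.42, 122×0.097 = 11.834.
χ² = (18−5.368)²/5.368 + (15−16.714)²/16.714 + (20−26.108)²/26.108 + (9−27.206)²/27.206 + (23−21.35)²/21.35 + (23−13.42)²/13.42 + (14−11.834)²/11.834
   = 29.726 + 0.176 + 1.429 + 12.183 + 0.128 + 6.839 + 0.396
Sum = 50.88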